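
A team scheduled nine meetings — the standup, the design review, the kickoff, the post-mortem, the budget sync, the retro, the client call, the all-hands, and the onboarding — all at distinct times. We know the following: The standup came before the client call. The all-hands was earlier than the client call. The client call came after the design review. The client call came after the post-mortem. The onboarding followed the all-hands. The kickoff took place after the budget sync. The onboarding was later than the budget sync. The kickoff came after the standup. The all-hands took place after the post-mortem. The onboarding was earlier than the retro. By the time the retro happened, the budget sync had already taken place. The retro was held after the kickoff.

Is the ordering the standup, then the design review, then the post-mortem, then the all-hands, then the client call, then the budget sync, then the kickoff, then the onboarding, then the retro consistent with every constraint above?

Check each stated constraint against the proposed order — e.g. the standup is ahead of the client call; the standup is ahead of the kickoff. Every pair is in the required order; nothing is violated.

yes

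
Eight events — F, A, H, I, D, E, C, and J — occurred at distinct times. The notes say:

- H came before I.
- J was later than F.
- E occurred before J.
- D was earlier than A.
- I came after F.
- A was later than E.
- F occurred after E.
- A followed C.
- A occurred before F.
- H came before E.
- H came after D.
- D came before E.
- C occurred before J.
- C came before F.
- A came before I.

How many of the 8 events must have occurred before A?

4

Directly stated before A: C, D, and E.
H reaches A via H → E → A.
No chain forces F (or any of the others) ahead of A.
That's C, D, E, and H — 4 in all.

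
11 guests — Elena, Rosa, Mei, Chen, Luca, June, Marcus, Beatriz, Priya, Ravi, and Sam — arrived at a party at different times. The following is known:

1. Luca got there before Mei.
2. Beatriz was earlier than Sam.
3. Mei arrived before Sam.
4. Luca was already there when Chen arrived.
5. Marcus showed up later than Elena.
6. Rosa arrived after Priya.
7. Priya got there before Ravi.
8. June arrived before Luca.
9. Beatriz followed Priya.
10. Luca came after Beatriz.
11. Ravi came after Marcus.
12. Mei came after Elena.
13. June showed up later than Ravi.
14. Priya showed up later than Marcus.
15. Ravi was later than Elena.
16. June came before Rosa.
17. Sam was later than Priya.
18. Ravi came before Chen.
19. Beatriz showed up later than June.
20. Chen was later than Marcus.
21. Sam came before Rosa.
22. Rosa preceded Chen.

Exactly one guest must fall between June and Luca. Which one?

Tracing the constraints gives June → Beatriz → Luca, so Beatriz sits after June and before Luca.
No other guest is forced both after June and before Luca.

Beatriz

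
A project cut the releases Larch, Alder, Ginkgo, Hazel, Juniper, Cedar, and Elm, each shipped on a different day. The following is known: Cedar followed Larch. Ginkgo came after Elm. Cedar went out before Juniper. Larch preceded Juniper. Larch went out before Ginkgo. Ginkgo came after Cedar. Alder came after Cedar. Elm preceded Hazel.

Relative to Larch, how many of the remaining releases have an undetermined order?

Forced after Larch: Alder, Cedar, Ginkgo, and Juniper.
That leaves Elm and Hazel with no forced order relative to Larch — 2.

2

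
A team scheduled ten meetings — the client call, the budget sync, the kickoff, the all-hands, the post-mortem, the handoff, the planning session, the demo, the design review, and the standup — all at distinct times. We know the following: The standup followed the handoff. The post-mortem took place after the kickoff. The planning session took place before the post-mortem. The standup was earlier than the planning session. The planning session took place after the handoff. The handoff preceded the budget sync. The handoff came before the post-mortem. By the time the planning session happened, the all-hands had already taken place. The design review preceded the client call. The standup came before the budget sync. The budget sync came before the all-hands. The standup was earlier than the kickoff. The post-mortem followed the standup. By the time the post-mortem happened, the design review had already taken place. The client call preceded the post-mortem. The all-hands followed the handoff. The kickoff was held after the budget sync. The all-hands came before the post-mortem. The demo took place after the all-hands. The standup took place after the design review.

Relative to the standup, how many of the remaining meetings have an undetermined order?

Forced before the standup: the design review and the handoff; forced after the standup: the all-hands, the budget sync, the demo, the kickoff, the planning session, and the post-mortem.
That leaves the client call with no forced order relative to the standup — 1.

1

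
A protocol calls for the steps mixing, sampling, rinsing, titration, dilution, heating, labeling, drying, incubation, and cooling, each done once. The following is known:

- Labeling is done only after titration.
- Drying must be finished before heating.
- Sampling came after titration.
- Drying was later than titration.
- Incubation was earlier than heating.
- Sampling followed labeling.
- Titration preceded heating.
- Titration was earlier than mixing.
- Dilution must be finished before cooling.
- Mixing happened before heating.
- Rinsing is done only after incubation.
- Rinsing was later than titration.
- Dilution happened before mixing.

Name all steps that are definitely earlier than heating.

dilution, drying, incubation, mixing, titration

Directly stated before heating: drying, incubation, mixing, and titration.
Dilution reaches heating via dilution → mixing → heating.
No chain forces rinsing (or any of the others) ahead of heating.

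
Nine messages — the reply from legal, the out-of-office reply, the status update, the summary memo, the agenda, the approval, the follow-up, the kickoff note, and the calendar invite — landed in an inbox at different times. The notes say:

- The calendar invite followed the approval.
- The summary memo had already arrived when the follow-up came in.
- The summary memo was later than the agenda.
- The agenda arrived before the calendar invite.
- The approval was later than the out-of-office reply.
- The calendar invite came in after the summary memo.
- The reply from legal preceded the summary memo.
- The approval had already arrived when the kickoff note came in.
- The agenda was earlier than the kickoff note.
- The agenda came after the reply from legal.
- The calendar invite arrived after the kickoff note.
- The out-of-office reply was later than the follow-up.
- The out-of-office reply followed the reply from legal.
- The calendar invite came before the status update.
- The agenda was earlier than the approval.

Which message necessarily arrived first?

The reply from legal has a chain of constraints placing it before every other message, so the reply from legal must be first.

the reply from legal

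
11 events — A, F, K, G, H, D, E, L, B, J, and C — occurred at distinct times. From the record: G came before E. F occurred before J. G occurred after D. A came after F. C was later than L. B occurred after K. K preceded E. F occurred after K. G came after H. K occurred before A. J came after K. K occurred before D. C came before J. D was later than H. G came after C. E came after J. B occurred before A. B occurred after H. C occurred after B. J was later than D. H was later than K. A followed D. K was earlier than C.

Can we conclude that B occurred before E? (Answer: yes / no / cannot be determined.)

Chain the constraints: B → C → J → E. Each link is directly stated, so B comes before E.

yes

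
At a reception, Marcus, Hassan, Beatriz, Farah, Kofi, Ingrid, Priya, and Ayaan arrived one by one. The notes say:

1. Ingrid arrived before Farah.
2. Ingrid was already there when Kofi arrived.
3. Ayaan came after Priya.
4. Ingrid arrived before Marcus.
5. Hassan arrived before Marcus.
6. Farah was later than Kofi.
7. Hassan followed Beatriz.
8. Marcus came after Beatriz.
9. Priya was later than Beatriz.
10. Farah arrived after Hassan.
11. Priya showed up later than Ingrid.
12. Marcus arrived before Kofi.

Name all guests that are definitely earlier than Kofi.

Directly stated before Kofi: Ingrid and Marcus.
Beatriz reaches Kofi via Beatriz → Marcus → Kofi.
Hassan reaches Kofi via Hassan → Marcus → Kofi.

Beatriz, Hassan, Ingrid, Marcus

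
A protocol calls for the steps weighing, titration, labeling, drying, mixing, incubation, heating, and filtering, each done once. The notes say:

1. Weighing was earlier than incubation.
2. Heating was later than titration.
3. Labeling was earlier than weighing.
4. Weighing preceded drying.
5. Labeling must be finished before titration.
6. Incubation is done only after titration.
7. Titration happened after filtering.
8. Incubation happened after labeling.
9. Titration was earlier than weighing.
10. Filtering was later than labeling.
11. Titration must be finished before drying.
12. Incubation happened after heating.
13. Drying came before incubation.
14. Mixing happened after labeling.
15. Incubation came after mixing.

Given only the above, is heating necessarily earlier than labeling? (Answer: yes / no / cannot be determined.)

no

Tracing the constraints gives labeling → titration → heating, so labeling must come before heating.
That means heating cannot be before labeling.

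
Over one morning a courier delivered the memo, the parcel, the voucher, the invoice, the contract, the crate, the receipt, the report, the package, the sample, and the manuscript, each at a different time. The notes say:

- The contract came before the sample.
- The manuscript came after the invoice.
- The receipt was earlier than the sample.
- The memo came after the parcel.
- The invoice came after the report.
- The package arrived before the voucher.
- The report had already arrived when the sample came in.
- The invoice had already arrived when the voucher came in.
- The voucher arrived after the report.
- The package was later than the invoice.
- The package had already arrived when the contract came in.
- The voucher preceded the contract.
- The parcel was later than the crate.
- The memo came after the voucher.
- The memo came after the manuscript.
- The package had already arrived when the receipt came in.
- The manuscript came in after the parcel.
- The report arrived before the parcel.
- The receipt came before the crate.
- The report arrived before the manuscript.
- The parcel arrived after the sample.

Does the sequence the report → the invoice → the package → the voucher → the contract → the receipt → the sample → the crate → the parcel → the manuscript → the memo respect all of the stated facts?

yes

Check each stated constraint against the proposed order — e.g. the invoice is ahead of the manuscript; the report is ahead of the manuscript. Every pair is in the required order; nothing is violated.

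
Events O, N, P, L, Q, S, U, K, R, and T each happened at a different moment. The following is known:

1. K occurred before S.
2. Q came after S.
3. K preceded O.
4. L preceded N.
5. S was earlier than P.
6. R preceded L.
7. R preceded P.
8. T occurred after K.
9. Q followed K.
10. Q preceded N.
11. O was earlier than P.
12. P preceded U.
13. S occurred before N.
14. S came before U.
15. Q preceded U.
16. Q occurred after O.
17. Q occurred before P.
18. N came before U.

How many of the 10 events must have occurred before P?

Directly stated before P: O, Q, R, and S.
K reaches P via K → Q → P.
That's K, O, Q, R, and S — 5 in all.

5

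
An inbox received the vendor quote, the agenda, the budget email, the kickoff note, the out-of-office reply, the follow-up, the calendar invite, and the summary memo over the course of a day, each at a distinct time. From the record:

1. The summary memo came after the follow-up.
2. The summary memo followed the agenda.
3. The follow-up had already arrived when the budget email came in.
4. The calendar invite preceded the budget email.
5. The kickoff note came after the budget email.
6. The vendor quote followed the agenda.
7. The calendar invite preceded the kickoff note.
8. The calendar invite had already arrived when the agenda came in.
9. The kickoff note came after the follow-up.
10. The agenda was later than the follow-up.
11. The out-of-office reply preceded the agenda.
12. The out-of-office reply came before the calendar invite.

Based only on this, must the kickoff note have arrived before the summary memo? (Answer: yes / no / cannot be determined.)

cannot be determined

No chain of stated constraints runs from the kickoff note to the summary memo, and none runs from the summary memo to the kickoff note either.
So the relative order of the kickoff note and the summary memo is not fixed by the given facts.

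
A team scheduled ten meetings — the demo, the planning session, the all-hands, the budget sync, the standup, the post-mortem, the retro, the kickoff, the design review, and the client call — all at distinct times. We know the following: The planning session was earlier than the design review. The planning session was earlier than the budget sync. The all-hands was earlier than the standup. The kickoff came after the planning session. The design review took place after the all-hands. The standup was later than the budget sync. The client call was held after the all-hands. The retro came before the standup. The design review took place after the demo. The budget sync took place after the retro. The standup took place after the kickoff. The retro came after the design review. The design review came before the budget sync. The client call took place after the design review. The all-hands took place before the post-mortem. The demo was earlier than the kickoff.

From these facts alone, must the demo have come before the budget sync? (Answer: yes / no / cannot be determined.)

yes

Chain the constraints: the demo → the design review → the budget sync. Each link is directly stated, so the demo comes before the budget sync.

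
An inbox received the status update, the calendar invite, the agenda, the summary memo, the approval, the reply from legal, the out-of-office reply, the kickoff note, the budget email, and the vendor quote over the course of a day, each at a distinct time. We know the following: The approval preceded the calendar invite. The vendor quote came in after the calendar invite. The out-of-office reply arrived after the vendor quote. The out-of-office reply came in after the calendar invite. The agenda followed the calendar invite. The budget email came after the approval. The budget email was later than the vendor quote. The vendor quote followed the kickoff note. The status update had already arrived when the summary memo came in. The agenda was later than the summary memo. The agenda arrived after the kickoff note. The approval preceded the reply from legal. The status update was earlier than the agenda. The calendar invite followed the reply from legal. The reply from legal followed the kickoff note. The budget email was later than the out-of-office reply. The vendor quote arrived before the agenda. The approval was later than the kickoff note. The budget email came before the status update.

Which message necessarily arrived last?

Every other message has a chain of constraints placing it before the agenda, so the agenda is last.

the agenda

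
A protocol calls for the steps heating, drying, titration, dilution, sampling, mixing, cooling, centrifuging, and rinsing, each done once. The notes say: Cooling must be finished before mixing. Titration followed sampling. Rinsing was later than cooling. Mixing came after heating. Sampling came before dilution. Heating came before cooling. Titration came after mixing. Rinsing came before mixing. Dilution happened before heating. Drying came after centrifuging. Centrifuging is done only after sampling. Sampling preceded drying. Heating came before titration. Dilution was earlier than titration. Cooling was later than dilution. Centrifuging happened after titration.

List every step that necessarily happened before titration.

cooling, dilution, heating, mixing, rinsing, sampling

Directly stated before titration: dilution, heating, mixing, and sampling.
Cooling reaches titration via cooling → mixing → titration.
Rinsing reaches titration via rinsing → mixing → titration.
No chain forces drying (or any of the others) ahead of titration.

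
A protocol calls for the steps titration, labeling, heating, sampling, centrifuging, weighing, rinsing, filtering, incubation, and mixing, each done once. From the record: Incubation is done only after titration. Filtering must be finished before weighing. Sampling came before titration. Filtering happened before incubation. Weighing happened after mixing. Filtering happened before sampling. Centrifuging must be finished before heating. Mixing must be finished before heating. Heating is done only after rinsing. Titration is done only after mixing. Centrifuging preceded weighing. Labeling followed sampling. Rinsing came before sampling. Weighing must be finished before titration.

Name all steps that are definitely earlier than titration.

centrifuging, filtering, mixing, rinsing, sampling, weighing

Directly stated before titration: mixing, sampling, and weighing.
Centrifuging reaches titration via centrifuging → weighing → titration.
Filtering reaches titration via filtering → sampling → titration.
Rinsing reaches titration via rinsing → sampling → titration.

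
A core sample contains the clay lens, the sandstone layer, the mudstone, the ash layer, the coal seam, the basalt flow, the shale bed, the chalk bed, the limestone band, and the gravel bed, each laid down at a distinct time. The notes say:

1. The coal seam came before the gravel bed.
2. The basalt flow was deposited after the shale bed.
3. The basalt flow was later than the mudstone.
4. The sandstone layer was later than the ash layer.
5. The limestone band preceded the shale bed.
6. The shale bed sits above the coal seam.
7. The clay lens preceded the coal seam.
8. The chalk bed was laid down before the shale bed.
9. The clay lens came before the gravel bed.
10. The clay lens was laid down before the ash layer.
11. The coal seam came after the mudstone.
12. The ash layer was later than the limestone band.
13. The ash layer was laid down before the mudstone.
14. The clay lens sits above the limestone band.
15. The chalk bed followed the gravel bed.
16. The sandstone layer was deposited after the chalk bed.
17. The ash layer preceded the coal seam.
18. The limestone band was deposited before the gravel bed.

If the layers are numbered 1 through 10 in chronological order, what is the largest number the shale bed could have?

The shale bed must come before the basalt flow — 1 layer forced after it.
Everything else can be placed before the shale bed in some valid order, so the shale bed can sit as late as position 10 − 1 = 9.

9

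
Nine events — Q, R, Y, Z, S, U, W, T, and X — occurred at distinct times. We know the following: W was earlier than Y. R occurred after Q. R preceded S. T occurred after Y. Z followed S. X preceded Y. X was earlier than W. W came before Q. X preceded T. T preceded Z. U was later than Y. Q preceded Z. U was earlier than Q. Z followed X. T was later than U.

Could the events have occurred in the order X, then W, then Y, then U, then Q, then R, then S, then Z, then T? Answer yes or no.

The constraints require T before Z, but in the proposed sequence Z appears ahead of T. That one violation is enough.

no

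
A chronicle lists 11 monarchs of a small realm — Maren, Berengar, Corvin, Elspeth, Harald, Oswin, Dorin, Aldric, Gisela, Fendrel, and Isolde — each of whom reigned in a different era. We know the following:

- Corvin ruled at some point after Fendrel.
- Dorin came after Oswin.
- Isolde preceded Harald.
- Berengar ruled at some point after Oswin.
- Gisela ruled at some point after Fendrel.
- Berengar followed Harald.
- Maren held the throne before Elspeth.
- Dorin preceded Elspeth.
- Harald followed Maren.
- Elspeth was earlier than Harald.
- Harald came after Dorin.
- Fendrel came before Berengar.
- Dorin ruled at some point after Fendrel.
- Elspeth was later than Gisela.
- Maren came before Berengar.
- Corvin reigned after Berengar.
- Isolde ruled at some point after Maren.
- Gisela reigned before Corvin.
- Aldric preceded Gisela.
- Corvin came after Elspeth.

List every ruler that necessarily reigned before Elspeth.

Aldric, Dorin, Fendrel, Gisela, Maren, Oswin

Directly stated before Elspeth: Dorin, Gisela, and Maren.
Aldric reaches Elspeth via Aldric → Gisela → Elspeth.
Fendrel reaches Elspeth via Fendrel → Dorin → Elspeth.
Oswin reaches Elspeth via Oswin → Dorin → Elspeth.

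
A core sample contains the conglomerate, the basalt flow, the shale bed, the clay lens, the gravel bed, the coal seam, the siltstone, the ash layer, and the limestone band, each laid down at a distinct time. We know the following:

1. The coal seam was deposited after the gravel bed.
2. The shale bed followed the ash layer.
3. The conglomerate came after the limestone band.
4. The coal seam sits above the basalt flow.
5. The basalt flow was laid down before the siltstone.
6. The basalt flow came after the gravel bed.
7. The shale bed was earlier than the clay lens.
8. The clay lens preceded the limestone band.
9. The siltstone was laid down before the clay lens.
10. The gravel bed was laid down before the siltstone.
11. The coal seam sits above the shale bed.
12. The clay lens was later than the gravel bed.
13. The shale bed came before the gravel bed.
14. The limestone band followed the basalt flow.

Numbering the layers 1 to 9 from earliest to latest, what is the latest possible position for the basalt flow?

The basalt flow must come before the clay lens, the coal seam, the conglomerate, the limestone band, and the siltstone — 5 layers forced after it.
Everything else can be placed before the basalt flow in some valid order, so the basalt flow can sit as late as position 9 − 5 = 4.

4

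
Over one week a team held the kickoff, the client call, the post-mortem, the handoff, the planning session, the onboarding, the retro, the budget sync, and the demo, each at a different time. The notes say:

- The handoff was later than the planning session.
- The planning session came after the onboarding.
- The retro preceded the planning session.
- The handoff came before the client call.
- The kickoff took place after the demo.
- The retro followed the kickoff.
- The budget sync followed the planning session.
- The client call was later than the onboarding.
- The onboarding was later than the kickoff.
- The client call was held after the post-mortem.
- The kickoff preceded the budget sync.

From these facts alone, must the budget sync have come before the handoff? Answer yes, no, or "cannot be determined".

No chain of stated constraints runs from the budget sync to the handoff, and none runs from the handoff to the budget sync either.
So the relative order of the budget sync and the handoff is not fixed by the given facts.

cannot be determined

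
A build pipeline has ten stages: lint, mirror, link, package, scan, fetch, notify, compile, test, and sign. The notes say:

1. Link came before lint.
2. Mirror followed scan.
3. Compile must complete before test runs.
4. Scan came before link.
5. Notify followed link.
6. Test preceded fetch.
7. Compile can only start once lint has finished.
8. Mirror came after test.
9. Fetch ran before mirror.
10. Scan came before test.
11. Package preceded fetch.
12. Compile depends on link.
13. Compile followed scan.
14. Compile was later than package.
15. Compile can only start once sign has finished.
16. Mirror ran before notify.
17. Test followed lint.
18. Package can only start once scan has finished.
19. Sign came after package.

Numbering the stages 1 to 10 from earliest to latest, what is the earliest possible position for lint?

3

Link and scan must both come before lint — 2 forced predecessors.
Nothing else is forced ahead of lint, so its earliest slot is position 2 + 1 = 3.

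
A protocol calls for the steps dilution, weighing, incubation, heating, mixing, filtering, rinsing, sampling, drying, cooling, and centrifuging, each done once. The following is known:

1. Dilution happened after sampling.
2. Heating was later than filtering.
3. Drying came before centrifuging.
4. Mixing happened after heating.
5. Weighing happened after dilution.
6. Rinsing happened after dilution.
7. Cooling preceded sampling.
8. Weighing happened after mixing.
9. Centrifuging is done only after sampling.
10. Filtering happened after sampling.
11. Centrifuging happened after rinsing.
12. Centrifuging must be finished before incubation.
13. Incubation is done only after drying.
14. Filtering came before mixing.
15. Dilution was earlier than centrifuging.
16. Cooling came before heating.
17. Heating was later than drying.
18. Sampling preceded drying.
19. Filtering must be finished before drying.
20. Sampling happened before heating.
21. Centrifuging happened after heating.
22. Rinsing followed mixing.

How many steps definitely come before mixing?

5

Directly stated before mixing: filtering and heating.
Cooling reaches mixing via cooling → heating → mixing.
Drying reaches mixing via drying → heating → mixing.
Sampling reaches mixing via sampling → heating → mixing.
No chain forces centrifuging (or any of the others) ahead of mixing.
That's cooling, drying, filtering, heating, and sampling — 5 in all.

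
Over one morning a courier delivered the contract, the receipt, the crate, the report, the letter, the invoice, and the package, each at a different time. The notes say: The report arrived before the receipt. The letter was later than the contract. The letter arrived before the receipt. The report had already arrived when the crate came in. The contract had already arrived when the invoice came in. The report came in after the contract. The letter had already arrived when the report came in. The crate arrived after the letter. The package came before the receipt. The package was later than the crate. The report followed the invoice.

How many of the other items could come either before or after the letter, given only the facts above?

1

Forced before the letter: the contract; forced after the letter: the crate, the package, the receipt, and the report.
That leaves the invoice with no forced order relative to the letter — 1.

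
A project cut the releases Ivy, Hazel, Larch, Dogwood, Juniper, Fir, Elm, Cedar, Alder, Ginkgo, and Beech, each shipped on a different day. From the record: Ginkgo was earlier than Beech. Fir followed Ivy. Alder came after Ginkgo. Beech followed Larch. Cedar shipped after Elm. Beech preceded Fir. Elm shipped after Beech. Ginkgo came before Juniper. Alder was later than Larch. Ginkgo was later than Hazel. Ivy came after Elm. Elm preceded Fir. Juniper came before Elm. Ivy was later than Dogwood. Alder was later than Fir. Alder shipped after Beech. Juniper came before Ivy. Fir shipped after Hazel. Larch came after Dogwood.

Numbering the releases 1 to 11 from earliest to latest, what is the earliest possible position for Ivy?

8

Beech, Dogwood, Elm, Ginkgo, Hazel, Juniper, and Larch must all come before Ivy — 7 forced predecessors.
Nothing else is forced ahead of Ivy, so its earliest slot is position 7 + 1 = 8.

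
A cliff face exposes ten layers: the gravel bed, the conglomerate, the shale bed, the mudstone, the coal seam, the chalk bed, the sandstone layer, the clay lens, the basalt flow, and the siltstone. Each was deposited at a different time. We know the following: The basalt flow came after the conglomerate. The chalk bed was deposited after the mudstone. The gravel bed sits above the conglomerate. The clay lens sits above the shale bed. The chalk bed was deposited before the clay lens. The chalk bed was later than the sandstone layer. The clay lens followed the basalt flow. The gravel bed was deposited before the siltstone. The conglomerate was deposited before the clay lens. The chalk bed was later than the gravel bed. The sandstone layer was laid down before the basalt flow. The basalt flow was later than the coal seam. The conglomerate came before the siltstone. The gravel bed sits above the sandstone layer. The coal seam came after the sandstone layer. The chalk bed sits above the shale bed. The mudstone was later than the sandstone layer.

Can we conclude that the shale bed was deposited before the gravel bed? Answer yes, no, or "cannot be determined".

cannot be determined

No chain of stated constraints runs from the shale bed to the gravel bed, and none runs from the gravel bed to the shale bed either.
So the relative order of the shale bed and the gravel bed is not fixed by the given facts.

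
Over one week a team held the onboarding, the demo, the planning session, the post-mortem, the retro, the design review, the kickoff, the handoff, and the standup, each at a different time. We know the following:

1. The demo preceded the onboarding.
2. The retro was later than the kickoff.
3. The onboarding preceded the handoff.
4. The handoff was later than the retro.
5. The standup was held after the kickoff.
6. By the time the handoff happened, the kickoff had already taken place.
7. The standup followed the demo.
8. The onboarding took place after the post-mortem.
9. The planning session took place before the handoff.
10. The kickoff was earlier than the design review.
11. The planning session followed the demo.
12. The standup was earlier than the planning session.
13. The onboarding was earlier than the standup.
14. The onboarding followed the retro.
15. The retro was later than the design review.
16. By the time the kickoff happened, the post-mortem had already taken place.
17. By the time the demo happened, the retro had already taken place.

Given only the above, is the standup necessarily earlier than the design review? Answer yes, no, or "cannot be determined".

no

Tracing the constraints gives the design review → the retro → the demo → the standup, so the design review must come before the standup.
That means the standup cannot be before the design review.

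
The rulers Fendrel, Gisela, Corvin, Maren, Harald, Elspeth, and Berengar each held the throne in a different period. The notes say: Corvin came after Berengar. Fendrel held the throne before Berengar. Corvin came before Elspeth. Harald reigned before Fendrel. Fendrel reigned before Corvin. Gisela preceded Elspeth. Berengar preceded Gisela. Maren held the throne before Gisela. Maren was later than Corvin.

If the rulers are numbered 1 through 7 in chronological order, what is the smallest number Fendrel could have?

Harald must come before Fendrel — 1 forced predecessor.
Nothing else is forced ahead of Fendrel, so their earliest slot is position 1 + 1 = 2.

2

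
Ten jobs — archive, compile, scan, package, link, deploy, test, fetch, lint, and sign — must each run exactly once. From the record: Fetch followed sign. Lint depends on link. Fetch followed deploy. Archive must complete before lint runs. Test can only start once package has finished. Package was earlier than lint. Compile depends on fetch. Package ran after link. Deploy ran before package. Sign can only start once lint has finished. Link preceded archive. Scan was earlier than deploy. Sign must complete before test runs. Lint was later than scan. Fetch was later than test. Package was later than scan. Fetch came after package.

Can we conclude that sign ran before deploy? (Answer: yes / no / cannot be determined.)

no

Tracing the constraints gives deploy → package → lint → sign, so deploy must come before sign.
That means sign cannot be before deploy.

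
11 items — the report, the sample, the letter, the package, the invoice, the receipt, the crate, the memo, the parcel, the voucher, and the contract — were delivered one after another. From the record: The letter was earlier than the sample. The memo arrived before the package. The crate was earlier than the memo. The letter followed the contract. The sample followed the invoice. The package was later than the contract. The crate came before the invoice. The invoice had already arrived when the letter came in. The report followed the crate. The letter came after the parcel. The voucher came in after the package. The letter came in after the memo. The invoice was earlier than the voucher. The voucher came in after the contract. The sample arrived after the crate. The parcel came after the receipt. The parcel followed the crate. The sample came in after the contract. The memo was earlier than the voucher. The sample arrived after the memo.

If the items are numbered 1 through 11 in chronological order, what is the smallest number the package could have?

The contract, the crate, and the memo must all come before the package — 3 forced predecessors.
Nothing else is forced ahead of the package, so its earliest slot is position 3 + 1 = 4.

4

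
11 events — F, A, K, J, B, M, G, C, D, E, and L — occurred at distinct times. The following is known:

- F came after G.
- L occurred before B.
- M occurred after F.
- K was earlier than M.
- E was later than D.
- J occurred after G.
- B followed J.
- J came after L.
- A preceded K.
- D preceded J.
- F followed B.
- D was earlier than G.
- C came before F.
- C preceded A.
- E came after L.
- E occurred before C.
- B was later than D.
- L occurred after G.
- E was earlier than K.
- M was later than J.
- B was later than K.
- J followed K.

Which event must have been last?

M

Every other event has a chain of constraints placing it before M, so M is last.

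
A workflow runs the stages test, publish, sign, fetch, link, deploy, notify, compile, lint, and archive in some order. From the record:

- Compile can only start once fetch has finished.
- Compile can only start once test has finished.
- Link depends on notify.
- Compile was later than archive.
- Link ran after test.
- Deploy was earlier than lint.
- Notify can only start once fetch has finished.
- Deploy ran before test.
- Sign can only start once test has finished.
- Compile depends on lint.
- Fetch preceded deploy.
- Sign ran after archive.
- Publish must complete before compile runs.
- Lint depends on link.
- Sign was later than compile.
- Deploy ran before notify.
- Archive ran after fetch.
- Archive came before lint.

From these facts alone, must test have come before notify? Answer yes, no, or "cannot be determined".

No chain of stated constraints runs from test to notify, and none runs from notify to test either.
So the relative order of test and notify is not fixed by the given facts.

cannot be determined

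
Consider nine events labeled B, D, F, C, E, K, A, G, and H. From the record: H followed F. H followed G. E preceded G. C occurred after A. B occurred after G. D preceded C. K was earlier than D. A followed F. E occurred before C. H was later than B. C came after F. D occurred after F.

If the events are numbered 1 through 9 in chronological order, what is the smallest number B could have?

3

E and G must both come before B — 2 forced predecessors.
Nothing else is forced ahead of B, so its earliest slot is position 2 + 1 = 3.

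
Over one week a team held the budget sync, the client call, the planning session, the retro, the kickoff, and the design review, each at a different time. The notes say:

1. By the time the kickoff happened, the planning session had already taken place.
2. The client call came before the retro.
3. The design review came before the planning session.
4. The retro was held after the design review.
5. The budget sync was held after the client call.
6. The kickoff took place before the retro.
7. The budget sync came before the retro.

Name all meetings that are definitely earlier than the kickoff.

the design review, the planning session

Directly stated before the kickoff: the planning session.
The design review reaches the kickoff via the design review → the planning session → the kickoff.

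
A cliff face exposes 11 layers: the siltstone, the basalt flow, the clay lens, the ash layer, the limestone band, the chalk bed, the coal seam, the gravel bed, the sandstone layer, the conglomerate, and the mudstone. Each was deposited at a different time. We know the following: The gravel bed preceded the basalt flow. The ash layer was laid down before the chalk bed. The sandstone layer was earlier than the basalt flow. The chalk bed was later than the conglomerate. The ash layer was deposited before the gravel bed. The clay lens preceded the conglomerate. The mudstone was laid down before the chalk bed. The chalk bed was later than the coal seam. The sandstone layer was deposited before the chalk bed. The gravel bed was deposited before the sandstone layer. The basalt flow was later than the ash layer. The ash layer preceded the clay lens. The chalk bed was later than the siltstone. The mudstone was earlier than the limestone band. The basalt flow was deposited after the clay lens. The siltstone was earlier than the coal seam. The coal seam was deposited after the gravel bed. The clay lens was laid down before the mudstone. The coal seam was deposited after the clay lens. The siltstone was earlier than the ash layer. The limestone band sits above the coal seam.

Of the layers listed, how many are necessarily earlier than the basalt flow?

Directly stated before the basalt flow: the ash layer, the clay lens, the gravel bed, and the sandstone layer.
The siltstone reaches the basalt flow via the siltstone → the ash layer → the basalt flow.
No chain forces the limestone band (or any of the others) ahead of the basalt flow.
That's the ash layer, the clay lens, the gravel bed, the sandstone layer, and the siltstone — 5 in all.

5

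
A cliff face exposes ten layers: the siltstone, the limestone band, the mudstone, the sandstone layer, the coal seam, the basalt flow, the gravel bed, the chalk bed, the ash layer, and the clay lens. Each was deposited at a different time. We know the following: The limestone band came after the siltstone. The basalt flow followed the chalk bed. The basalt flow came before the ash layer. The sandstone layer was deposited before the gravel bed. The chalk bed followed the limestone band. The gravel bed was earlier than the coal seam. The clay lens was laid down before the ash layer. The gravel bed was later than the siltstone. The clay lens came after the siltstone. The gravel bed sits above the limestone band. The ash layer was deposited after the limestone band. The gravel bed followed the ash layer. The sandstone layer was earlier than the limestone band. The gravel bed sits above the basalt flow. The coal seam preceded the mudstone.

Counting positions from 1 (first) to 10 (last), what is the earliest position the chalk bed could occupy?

4

The limestone band, the sandstone layer, and the siltstone must all come before the chalk bed — 3 forced predecessors.
Nothing else is forced ahead of the chalk bed, so its earliest slot is position 3 + 1 = 4.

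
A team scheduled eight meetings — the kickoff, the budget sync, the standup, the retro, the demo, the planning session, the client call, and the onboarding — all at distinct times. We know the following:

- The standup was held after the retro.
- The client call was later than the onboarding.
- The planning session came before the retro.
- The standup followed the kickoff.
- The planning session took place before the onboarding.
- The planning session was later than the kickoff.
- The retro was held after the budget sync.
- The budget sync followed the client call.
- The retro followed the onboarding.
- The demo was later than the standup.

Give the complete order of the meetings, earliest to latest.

the kickoff, the planning session, the onboarding, the client call, the budget sync, the retro, the standup, the demo

The constraints fix every adjacent pair, so only one ordering works:
the kickoff → the planning session → the onboarding → the client call → the budget sync → the retro → the standup → the demo.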